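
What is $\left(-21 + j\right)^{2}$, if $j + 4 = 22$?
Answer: $9$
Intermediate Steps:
$j = 18$ ($j = -4 + 22 = 18$)
$\left(-21 + j\right)^{2} = \left(-21 + 18\right)^{2} = \left(-3\right)^{2} = 9$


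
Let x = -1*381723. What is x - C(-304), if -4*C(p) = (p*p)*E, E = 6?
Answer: -243099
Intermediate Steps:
C(p) = -3*p²/2 (C(p) = -p*p*6/4 = -p²*6/4 = -3*p²/2)
x = -381723
x - C(-304) = -381723 - (-3)*(-304)²/2 = -381723 - (-3)*92416/2 = -381723 - 1*(-138624) = -381723 + 138624 = -243099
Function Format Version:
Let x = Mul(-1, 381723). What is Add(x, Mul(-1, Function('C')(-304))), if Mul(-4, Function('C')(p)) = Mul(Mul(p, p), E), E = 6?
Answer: -243099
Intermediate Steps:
Function('C')(p) = Mul(Rational(-3, 2), Pow(p, 2)) (Function('C')(p) = Mul(Rational(-1, 4), Mul(Mul(p, p), 6)) = Mul(Rational(-1, 4), Mul(Pow(p, 2), 6)) = Mul(Rational(-1, 4), Mul(6, Pow(p, 2))) = Mul(Rational(-3, 2), Pow(p, 2)))
x = -381723
Add(x, Mul(-1, Function('C')(-304))) = Add(-381723, Mul(-1, Mul(Rational(-3, 2), Pow(-304, 2)))) = Add(-381723, Mul(-1, Mul(Rational(-3, 2), 92416))) = Add(-381723, Mul(-1, -138624)) = Add(-381723, 138624) = -243099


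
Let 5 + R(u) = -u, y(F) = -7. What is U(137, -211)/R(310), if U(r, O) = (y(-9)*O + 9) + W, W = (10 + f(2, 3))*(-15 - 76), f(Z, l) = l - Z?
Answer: -97/63 ≈ -1.5397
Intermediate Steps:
W = -1001 (W = (10 + (3 - 1*2))*(-15 - 76) = (10 + (3 - 2))*(-91) = (10 + 1)*(-91) = 11*(-91) = -1001)
R(u) = -5 - u
U(r, O) = -992 - 7*O (U(r, O) = (-7*O + 9) - 1001 = (9 - 7*O) - 1001 = -992 - 7*O)
U(137, -211)/R(310) = (-992 - 7*(-211))/(-5 - 1*310) = (-992 + 1477)/(-5 - 310) = 485/(-315) = 485*(-1/315) = -97/63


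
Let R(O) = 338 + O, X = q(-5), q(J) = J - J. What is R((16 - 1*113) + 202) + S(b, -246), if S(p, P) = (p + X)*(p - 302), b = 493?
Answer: 94606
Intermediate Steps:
q(J) = 0
X = 0
S(p, P) = p*(-302 + p) (S(p, P) = (p + 0)*(p - 302) = p*(-302 + p))
R((16 - 1*113) + 202) + S(b, -246) = (338 + ((16 - 1*113) + 202)) + 493*(-302 + 493) = (338 + ((16 - 113) + 202)) + 493*191 = (338 + (-97 + 202)) + 94163 = (338 + 105) + 94163 = 443 + 94163 = 94606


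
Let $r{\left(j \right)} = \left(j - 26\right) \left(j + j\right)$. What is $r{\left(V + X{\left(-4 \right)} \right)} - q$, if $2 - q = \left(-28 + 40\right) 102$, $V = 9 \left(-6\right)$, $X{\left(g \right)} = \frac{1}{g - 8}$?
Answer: $\frac{711673}{72} \approx 9884.3$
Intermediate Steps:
$X{\left(g \right)} = \frac{1}{-8 + g}$
$V = -54$
$r{\left(j \right)} = 2 j \left(-26 + j\right)$ ($r{\left(j \right)} = \left(-26 + j\right) 2 j = 2 j \left(-26 + j\right)$)
$q = -1222$ ($q = 2 - \left(-28 + 40\right) 102 = 2 - 12 \cdot 102 = 2 - 1224 = -1222$)
$r{\left(V + X{\left(-4 \right)} \right)} - q = 2 \left(-54 + \frac{1}{-8 - 4}\right) \left(-26 - \left(54 - \frac{1}{-8 - 4}\right)\right) - -1222 = 2 \left(-54 + \frac{1}{-12}\right) \left(-26 - \left(54 - \frac{1}{-12}\right)\right) + 1222 = 2 \left(-54 - \frac{1}{12}\right) \left(-26 - \frac{649}{12}\right) + 1222 = 2 \left(- \frac{649}{12}\right) \left(-26 - \frac{649}{12}\right) + 1222 = 2 \left(- \frac{649}{12}\right) \left(- \frac{961}{12}\right) + 1222 = \frac{623689}{72} + 1222 = \frac{711673}{72}$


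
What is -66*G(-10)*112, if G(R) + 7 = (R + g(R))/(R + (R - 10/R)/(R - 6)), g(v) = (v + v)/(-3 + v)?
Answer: 88563552/1963 ≈ 45116.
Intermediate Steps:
g(v) = 2*v/(-3 + v) (g(v) = (2*v)/(-3 + v) = 2*v/(-3 + v))
G(R) = -7 + (R + 2*R/(-3 + R))/(R + (R - 10/R)/(-6 + R)) (G(R) = -7 + (R + 2*R/(-3 + R))/(R + (R - 10/R)/(R - 6)) = -7 + (R + 2*R/(-3 + R))/(R + (R - 10/R)/(-6 + R)))
-66*G(-10)*112 = -66*(-2*(-10)**3 + 12*(-10)**2 - (-3 - 10)*(70 - 6*(-10)**3 + 29*(-10)**2))/((-3 - 10)*(10 - 1*(-10)**3 + 5*(-10)**2))*112 = -66*(-2*(-1000) + 12*100 - 1*(-13)*(70 - 6*(-1000) + 29*100))/((-13)*(10 - 1*(-1000) + 5*100))*112 = -(-66)*(2000 + 1200 - 1*(-13)*(70 + 6000 + 2900))/(13*(10 + 1000 + 500))*112 = -(-66)*(2000 + 1200 - 1*(-13)*8970)/(13*1510)*112 = -(-66)*(2000 + 1200 + 116610)/(13*1510)*112 = -(-66)*119810/(13*1510)*112 = -66*(-11981/1963)*112 = (790746/1963)*112 = 88563552/1963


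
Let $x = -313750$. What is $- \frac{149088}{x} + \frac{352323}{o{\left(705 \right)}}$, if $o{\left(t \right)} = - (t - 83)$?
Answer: $- \frac{55224304257}{97576250} \approx -565.96$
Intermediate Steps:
$o{\left(t \right)} = 83 - t$ ($o{\left(t \right)} = - (-83 + t) = 83 - t$)
$- \frac{149088}{x} + \frac{352323}{o{\left(705 \right)}} = - \frac{149088}{-313750} + \frac{352323}{83 - 705} = \left(-149088\right) \left(- \frac{1}{313750}\right) + \frac{352323}{83 - 705} = \frac{74544}{156875} + \frac{352323}{-622} = \frac{74544}{156875} + 352323 \left(- \frac{1}{622}\right) = \frac{74544}{156875} - \frac{352323}{622} = - \frac{55224304257}{97576250}$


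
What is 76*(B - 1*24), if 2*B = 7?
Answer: -1558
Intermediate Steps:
B = 7/2 (B = (½)*7 = 7/2 ≈ 3.5000)
76*(B - 1*24) = 76*(7/2 - 1*24) = 76*(7/2 - 24) = 76*(-41/2) = -1558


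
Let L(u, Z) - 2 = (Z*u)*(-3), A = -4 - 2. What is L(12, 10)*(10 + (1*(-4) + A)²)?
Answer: -39380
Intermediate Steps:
A = -6
L(u, Z) = 2 - 3*Z*u (L(u, Z) = 2 + (Z*u)*(-3) = 2 - 3*Z*u)
L(12, 10)*(10 + (1*(-4) + A)²) = (2 - 3*10*12)*(10 + (1*(-4) - 6)²) = (2 - 360)*(10 + (-4 - 6)²) = -358*(10 + (-10)²) = -358*(10 + 100) = -358*110 = -39380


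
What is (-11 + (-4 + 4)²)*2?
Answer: -22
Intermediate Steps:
(-11 + (-4 + 4)²)*2 = (-11 + 0²)*2 = (-11 + 0)*2 = -11*2 = -22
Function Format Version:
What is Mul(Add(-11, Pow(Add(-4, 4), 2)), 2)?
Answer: -22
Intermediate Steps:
Mul(Add(-11, Pow(Add(-4, 4), 2)), 2) = Mul(Add(-11, Pow(0, 2)), 2) = Mul(Add(-11, 0), 2) = Mul(-11, 2) = -22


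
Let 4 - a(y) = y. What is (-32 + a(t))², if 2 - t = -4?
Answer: 1156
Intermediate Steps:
t = 6 (t = 2 - 1*(-4) = 2 + 4 = 6)
a(y) = 4 - y
(-32 + a(t))² = (-32 + (4 - 1*6))² = (-32 + (4 - 6))² = (-32 - 2)² = (-34)² = 1156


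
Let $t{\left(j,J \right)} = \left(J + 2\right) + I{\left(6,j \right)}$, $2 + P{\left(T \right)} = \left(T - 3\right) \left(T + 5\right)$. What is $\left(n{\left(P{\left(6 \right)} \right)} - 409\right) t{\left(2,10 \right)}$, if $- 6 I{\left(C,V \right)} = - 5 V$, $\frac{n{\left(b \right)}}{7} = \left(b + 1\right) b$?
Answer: $\frac{267935}{3} \approx 89312.0$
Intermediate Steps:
$P{\left(T \right)} = -2 + \left(-3 + T\right) \left(5 + T\right)$ ($P{\left(T \right)} = -2 + \left(T - 3\right) \left(T + 5\right) = -2 + \left(-3 + T\right) \left(5 + T\right)$)
$n{\left(b \right)} = 7 b \left(1 + b\right)$ ($n{\left(b \right)} = 7 \left(b + 1\right) b = 7 \left(1 + b\right) b = 7 b \left(1 + b\right)$)
$I{\left(C,V \right)} = \frac{5 V}{6}$ ($I{\left(C,V \right)} = - \frac{\left(-5\right) V}{6} = \frac{5 V}{6}$)
$t{\left(j,J \right)} = 2 + J + \frac{5 j}{6}$ ($t{\left(j,J \right)} = \left(J + 2\right) + \frac{5 j}{6} = \left(2 + J\right) + \frac{5 j}{6} = 2 + J + \frac{5 j}{6}$)
$\left(n{\left(P{\left(6 \right)} \right)} - 409\right) t{\left(2,10 \right)} = \left(7 \left(-17 + 6^{2} + 2 \cdot 6\right) \left(1 + \left(-17 + 6^{2} + 2 \cdot 6\right)\right) - 409\right) \left(2 + 10 + \frac{5}{6} \cdot 2\right) = \left(7 \left(-17 + 36 + 12\right) \left(1 + \left(-17 + 36 + 12\right)\right) - 409\right) \left(2 + 10 + \frac{5}{3}\right) = \left(7 \cdot 31 \left(1 + 31\right) - 409\right) \frac{41}{3} = \left(7 \cdot 31 \cdot 32 - 409\right) \frac{41}{3} = \left(6944 - 409\right) \frac{41}{3} = 6535 \cdot \frac{41}{3} = \frac{267935}{3}$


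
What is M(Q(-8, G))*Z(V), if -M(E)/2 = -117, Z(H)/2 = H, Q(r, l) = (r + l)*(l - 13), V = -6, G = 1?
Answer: -2808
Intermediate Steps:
Q(r, l) = (-13 + l)*(l + r) (Q(r, l) = (l + r)*(-13 + l) = (-13 + l)*(l + r))
Z(H) = 2*H
M(E) = 234 (M(E) = -2*(-117) = 234)
M(Q(-8, G))*Z(V) = 234*(2*(-6)) = 234*(-12) = -2808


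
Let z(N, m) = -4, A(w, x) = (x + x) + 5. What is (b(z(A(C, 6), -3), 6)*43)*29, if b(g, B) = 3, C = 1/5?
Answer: 3741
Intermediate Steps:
C = ⅕ (C = 1*(⅕) = ⅕ ≈ 0.20000)
A(w, x) = 5 + 2*x (A(w, x) = 2*x + 5 = 5 + 2*x)
(b(z(A(C, 6), -3), 6)*43)*29 = (3*43)*29 = 129*29 = 3741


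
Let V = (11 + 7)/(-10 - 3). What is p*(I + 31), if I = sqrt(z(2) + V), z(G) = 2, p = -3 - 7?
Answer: -310 - 20*sqrt(26)/13 ≈ -317.84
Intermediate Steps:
p = -10
V = -18/13 (V = 18/(-13) = 18*(-1/13) = -18/13 ≈ -1.3846)
I = 2*sqrt(26)/13 (I = sqrt(2 - 18/13) = sqrt(8/13) = 2*sqrt(26)/13 ≈ 0.78446)
p*(I + 31) = -10*(2*sqrt(26)/13 + 31) = -10*(31 + 2*sqrt(26)/13) = -310 - 20*sqrt(26)/13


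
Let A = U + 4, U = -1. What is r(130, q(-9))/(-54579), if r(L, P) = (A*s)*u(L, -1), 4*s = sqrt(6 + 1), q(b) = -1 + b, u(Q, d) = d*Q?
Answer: 65*sqrt(7)/36386 ≈ 0.0047264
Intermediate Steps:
u(Q, d) = Q*d
s = sqrt(7)/4 (s = sqrt(6 + 1)/4 = sqrt(7)/4 ≈ 0.66144)
A = 3 (A = -1 + 4 = 3)
r(L, P) = -3*L*sqrt(7)/4 (r(L, P) = (3*(sqrt(7)/4))*(L*(-1)) = (3*sqrt(7)/4)*(-L) = -3*L*sqrt(7)/4)
r(130, q(-9))/(-54579) = -3/4*130*sqrt(7)/(-54579) = -195*sqrt(7)/2*(-1/54579) = 65*sqrt(7)/36386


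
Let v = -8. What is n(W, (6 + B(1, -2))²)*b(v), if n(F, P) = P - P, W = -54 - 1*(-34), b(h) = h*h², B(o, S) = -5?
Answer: 0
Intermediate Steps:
b(h) = h³
W = -20 (W = -54 + 34 = -20)
n(F, P) = 0
n(W, (6 + B(1, -2))²)*b(v) = 0*(-8)³ = 0*(-512) = 0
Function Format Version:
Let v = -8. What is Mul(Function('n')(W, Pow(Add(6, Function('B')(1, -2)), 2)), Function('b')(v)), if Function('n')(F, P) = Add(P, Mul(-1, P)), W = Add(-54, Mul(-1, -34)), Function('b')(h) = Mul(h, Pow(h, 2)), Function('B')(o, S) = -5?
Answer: 0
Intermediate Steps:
Function('b')(h) = Pow(h, 3)
W = -20 (W = Add(-54, 34) = -20)
Function('n')(F, P) = 0
Mul(Function('n')(W, Pow(Add(6, Function('B')(1, -2)), 2)), Function('b')(v)) = Mul(0, Pow(-8, 3)) = Mul(0, -512) = 0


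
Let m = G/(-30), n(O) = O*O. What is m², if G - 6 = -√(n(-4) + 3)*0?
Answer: 1/25 ≈ 0.040000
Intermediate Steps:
n(O) = O²
G = 6 (G = 6 - √((-4)² + 3)*0 = 6 - √(16 + 3)*0 = 6 - √19*0 = 6 + 0 = 6)
m = -⅕ (m = 6/(-30) = 6*(-1/30) = -⅕ ≈ -0.20000)
m² = (-⅕)² = 1/25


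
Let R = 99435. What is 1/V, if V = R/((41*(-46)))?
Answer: -1886/99435 ≈ -0.018967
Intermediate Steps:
V = -99435/1886 (V = 99435/((41*(-46))) = 99435/(-1886) = 99435*(-1/1886) = -99435/1886 ≈ -52.723)
1/V = 1/(-99435/1886) = -1886/99435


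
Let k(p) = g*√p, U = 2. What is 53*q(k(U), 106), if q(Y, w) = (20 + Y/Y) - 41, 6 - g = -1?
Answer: -1060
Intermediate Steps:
g = 7 (g = 6 - 1*(-1) = 6 + 1 = 7)
k(p) = 7*√p
q(Y, w) = -20 (q(Y, w) = (20 + 1) - 41 = 21 - 41 = -20)
53*q(k(U), 106) = 53*(-20) = -1060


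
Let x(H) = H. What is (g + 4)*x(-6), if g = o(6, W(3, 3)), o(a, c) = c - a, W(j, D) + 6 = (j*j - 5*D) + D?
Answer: 66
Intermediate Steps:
W(j, D) = -6 + j² - 4*D (W(j, D) = -6 + ((j*j - 5*D) + D) = -6 + ((j² - 5*D) + D) = -6 + (j² - 4*D) = -6 + j² - 4*D)
g = -15 (g = (-6 + 3² - 4*3) - 1*6 = (-6 + 9 - 12) - 6 = -9 - 6 = -15)
(g + 4)*x(-6) = (-15 + 4)*(-6) = -11*(-6) = 66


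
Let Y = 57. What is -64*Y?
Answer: -3648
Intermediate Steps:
-64*Y = -64*57 = -3648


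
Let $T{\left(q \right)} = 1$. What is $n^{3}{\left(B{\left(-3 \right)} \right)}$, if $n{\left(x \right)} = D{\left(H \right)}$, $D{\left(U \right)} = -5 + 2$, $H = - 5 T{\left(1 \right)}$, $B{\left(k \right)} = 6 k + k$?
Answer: $-27$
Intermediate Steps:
$B{\left(k \right)} = 7 k$
$H = -5$ ($H = \left(-5\right) 1 = -5$)
$D{\left(U \right)} = -3$
$n{\left(x \right)} = -3$
$n^{3}{\left(B{\left(-3 \right)} \right)} = \left(-3\right)^{3} = -27$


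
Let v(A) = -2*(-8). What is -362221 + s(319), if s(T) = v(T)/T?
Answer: -115548483/319 ≈ -3.6222e+5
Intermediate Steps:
v(A) = 16
s(T) = 16/T
-362221 + s(319) = -362221 + 16/319 = -115548483/319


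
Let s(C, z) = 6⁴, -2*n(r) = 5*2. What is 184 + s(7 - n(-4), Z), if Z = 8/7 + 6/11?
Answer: 1480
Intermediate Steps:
Z = 130/77 (Z = 8*(⅐) + 6*(1/11) = 8/7 + 6/11 = 130/77 ≈ 1.6883)
n(r) = -5 (n(r) = -5*2/2 = -½*10 = -5)
s(C, z) = 1296
184 + s(7 - n(-4), Z) = 184 + 1296 = 1480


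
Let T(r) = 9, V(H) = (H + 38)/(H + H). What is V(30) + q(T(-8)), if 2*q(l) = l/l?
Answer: 49/30 ≈ 1.6333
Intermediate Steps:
V(H) = (38 + H)/(2*H) (V(H) = (38 + H)/((2*H)) = (38 + H)*(1/(2*H)) = (38 + H)/(2*H))
q(l) = 1/2 (q(l) = (l/l)/2 = (1/2)*1 = 1/2)
V(30) + q(T(-8)) = (1/2)*(38 + 30)/30 + 1/2 = (1/2)*(1/30)*68 + 1/2 = 17/15 + 1/2 = 49/30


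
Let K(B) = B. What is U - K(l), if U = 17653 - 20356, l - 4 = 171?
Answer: -2878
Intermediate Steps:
l = 175 (l = 4 + 171 = 175)
U = -2703
U - K(l) = -2703 - 1*175 = -2703 - 175 = -2878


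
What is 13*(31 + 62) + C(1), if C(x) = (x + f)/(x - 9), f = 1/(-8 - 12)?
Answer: 193421/160 ≈ 1208.9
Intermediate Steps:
f = -1/20 (f = 1/(-20) = -1/20 ≈ -0.050000)
C(x) = (-1/20 + x)/(-9 + x) (C(x) = (x - 1/20)/(x - 9) = (-1/20 + x)/(-9 + x))
13*(31 + 62) + C(1) = 13*(31 + 62) + (-1/20 + 1)/(-9 + 1) = 13*93 + (19/20)/(-8) = 1209 - ⅛*19/20 = 1209 - 19/160 = 193421/160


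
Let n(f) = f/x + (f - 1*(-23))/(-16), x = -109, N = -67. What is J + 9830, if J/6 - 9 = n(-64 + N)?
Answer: 2165113/218 ≈ 9931.7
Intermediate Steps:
n(f) = -23/16 - 125*f/1744 (n(f) = f/(-109) + (f - 1*(-23))/(-16) = f*(-1/109) + (f + 23)*(-1/16) = -f/109 + (23 + f)*(-1/16) = -f/109 + (-23/16 - f/16) = -23/16 - 125*f/1744)
J = 22173/218 (J = 54 + 6*(-23/16 - 125*(-64 - 67)/1744) = 54 + 6*(-23/16 - 125/1744*(-131)) = 54 + 6*(-23/16 + 16375/1744) = 54 + 6*(3467/436) = 54 + 10401/218 = 22173/218 ≈ 101.71)
J + 9830 = 22173/218 + 9830 = 2165113/218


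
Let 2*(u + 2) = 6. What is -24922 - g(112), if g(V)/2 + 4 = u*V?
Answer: -25138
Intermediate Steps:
u = 1 (u = -2 + (1/2)*6 = -2 + 3 = 1)
g(V) = -8 + 2*V (g(V) = -8 + 2*(1*V) = -8 + 2*V)
-24922 - g(112) = -24922 - (-8 + 2*112) = -24922 - (-8 + 224) = -24922 - 1*216 = -24922 - 216 = -25138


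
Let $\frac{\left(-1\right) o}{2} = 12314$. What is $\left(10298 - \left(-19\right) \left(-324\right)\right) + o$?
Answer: $-20486$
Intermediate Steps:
$o = -24628$ ($o = \left(-2\right) 12314 = -24628$)
$\left(10298 - \left(-19\right) \left(-324\right)\right) + o = \left(10298 - \left(-19\right) \left(-324\right)\right) - 24628 = \left(10298 - 6156\right) - 24628 = 4142 - 24628 = -20486$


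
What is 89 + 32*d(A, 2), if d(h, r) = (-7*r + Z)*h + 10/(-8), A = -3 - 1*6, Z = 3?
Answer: 3217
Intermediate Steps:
A = -9 (A = -3 - 6 = -9)
d(h, r) = -5/4 + h*(3 - 7*r) (d(h, r) = (-7*r + 3)*h + 10/(-8) = (3 - 7*r)*h + 10*(-⅛) = h*(3 - 7*r) - 5/4 = -5/4 + h*(3 - 7*r))
89 + 32*d(A, 2) = 89 + 32*(-5/4 + 3*(-9) - 7*(-9)*2) = 89 + 32*(-5/4 - 27 + 126) = 89 + 32*(391/4) = 89 + 3128 = 3217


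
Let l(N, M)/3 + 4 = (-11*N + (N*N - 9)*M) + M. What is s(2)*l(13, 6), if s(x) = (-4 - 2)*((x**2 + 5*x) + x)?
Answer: -235872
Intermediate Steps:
l(N, M) = -12 - 33*N + 3*M + 3*M*(-9 + N**2) (l(N, M) = -12 + 3*((-11*N + (N*N - 9)*M) + M) = -12 + 3*((-11*N + (N**2 - 9)*M) + M) = -12 + 3*((-11*N + (-9 + N**2)*M) + M) = -12 + 3*((-11*N + M*(-9 + N**2)) + M) = -12 + 3*(M - 11*N + M*(-9 + N**2)) = -12 + (-33*N + 3*M + 3*M*(-9 + N**2)) = -12 - 33*N + 3*M + 3*M*(-9 + N**2))
s(x) = -36*x - 6*x**2 (s(x) = -6*(x**2 + 6*x) = -36*x - 6*x**2)
s(2)*l(13, 6) = (-6*2*(6 + 2))*(-12 - 33*13 - 24*6 + 3*6*13**2) = (-6*2*8)*(-12 - 429 - 144 + 3*6*169) = -96*(-12 - 429 - 144 + 3042) = -96*2457 = -235872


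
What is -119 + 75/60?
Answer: -471/4 ≈ -117.75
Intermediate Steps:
-119 + 75/60 = -119 + 75*(1/60) = -119 + 5/4 = -471/4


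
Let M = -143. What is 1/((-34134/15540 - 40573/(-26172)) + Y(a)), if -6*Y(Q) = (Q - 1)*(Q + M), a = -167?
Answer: -33892740/294210887419 ≈ -0.00011520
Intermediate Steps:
Y(Q) = -(-1 + Q)*(-143 + Q)/6 (Y(Q) = -(Q - 1)*(Q - 143)/6 = -(-1 + Q)*(-143 + Q)/6)
1/((-34134/15540 - 40573/(-26172)) + Y(a)) = 1/((-34134/15540 - 40573/(-26172)) + (-143/6 + 24*(-167) - 1/6*(-167)**2)) = 1/((-34134*1/15540 - 40573*(-1/26172)) + (-143/6 - 4008 - 1/6*27889)) = 1/((-5689/2590 + 40573/26172) + (-143/6 - 4008 - 27889/6)) = 1/(-21904219/33892740 - 8680) = 1/(-294210887419/33892740) = -33892740/294210887419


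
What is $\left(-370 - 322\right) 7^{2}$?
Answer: $-33908$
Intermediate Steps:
$\left(-370 - 322\right) 7^{2} = \left(-692\right) 49 = -33908$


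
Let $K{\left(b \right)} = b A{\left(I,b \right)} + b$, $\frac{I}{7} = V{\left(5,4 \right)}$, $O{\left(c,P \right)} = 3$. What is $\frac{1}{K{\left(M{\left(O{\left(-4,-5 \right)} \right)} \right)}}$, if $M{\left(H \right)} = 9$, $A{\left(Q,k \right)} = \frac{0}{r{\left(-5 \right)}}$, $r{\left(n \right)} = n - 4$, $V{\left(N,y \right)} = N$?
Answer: $\frac{1}{9} \approx 0.11111$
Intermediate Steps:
$I = 35$ ($I = 7 \cdot 5 = 35$)
$r{\left(n \right)} = -4 + n$ ($r{\left(n \right)} = n - 4 = -4 + n$)
$A{\left(Q,k \right)} = 0$ ($A{\left(Q,k \right)} = \frac{0}{-4 - 5} = \frac{0}{-9} = 0 \left(- \frac{1}{9}\right) = 0$)
$K{\left(b \right)} = b$ ($K{\left(b \right)} = b 0 + b = 0 + b = b$)
$\frac{1}{K{\left(M{\left(O{\left(-4,-5 \right)} \right)} \right)}} = \frac{1}{9}$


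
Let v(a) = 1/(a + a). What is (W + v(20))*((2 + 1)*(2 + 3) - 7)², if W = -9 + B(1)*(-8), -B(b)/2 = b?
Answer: 2248/5 ≈ 449.60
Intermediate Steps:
B(b) = -2*b
W = 7 (W = -9 - 2*1*(-8) = -9 - 2*(-8) = -9 + 16 = 7)
v(a) = 1/(2*a)
(W + v(20))*((2 + 1)*(2 + 3) - 7)² = (7 + (½)/20)*((2 + 1)*(2 + 3) - 7)² = (7 + (½)*(1/20))*(3*5 - 7)² = (7 + 1/40)*(15 - 7)² = (281/40)*8² = (281/40)*64 = 2248/5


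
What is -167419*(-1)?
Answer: 167419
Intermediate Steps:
-167419*(-1) = -1*(-167419) = 167419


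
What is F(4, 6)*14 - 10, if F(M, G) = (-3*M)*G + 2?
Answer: -990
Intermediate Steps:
F(M, G) = 2 - 3*G*M (F(M, G) = -3*G*M + 2 = 2 - 3*G*M)
F(4, 6)*14 - 10 = (2 - 3*6*4)*14 - 10 = (2 - 72)*14 - 10 = -70*14 - 10 = -980 - 10 = -990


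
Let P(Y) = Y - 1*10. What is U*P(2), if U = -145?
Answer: 1160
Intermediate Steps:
P(Y) = -10 + Y (P(Y) = Y - 10 = -10 + Y)
U*P(2) = -145*(-10 + 2) = -145*(-8) = 1160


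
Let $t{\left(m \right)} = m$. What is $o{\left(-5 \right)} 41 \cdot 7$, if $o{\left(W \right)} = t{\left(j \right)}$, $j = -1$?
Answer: $-287$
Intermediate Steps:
$o{\left(W \right)} = -1$
$o{\left(-5 \right)} 41 \cdot 7 = \left(-1\right) 41 \cdot 7 = \left(-41\right) 7 = -287$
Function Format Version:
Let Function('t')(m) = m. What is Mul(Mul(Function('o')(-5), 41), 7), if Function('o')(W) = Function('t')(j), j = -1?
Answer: -287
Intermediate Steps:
Function('o')(W) = -1
Mul(Mul(Function('o')(-5), 41), 7) = Mul(Mul(-1, 41), 7) = Mul(-41, 7) = -287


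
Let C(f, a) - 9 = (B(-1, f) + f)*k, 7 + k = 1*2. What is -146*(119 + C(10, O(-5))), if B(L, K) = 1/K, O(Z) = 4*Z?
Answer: -11315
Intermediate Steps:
k = -5 (k = -7 + 1*2 = -7 + 2 = -5)
C(f, a) = 9 - 5*f - 5/f (C(f, a) = 9 + (1/f + f)*(-5) = 9 + (f + 1/f)*(-5) = 9 + (-5*f - 5/f) = 9 - 5*f - 5/f)
-146*(119 + C(10, O(-5))) = -146*(119 + (9 - 5*10 - 5/10)) = -146*(119 + (9 - 50 - 5*⅒)) = -146*(119 + (9 - 50 - ½)) = -146*(119 - 83/2) = -146*155/2 = -11315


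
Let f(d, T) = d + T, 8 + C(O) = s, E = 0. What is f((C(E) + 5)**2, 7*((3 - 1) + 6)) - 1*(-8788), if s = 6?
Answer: 8853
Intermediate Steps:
C(O) = -2 (C(O) = -8 + 6 = -2)
f(d, T) = T + d
f((C(E) + 5)**2, 7*((3 - 1) + 6)) - 1*(-8788) = (7*((3 - 1) + 6) + (-2 + 5)**2) - 1*(-8788) = (7*(2 + 6) + 3**2) + 8788 = (7*8 + 9) + 8788 = (56 + 9) + 8788 = 65 + 8788 = 8853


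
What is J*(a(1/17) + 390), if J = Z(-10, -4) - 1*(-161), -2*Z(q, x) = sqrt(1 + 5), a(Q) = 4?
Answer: 63434 - 197*sqrt(6) ≈ 62951.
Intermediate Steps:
Z(q, x) = -sqrt(6)/2 (Z(q, x) = -sqrt(1 + 5)/2 = -sqrt(6)/2)
J = 161 - sqrt(6)/2 (J = -sqrt(6)/2 - 1*(-161) = -sqrt(6)/2 + 161 = 161 - sqrt(6)/2 ≈ 159.78)
J*(a(1/17) + 390) = (161 - sqrt(6)/2)*(4 + 390) = (161 - sqrt(6)/2)*394 = 63434 - 197*sqrt(6)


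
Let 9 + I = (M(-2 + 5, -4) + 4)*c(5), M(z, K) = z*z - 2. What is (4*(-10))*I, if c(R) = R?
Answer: -1840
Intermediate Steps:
M(z, K) = -2 + z² (M(z, K) = z² - 2 = -2 + z²)
I = 46 (I = -9 + ((-2 + (-2 + 5)²) + 4)*5 = -9 + ((-2 + 3²) + 4)*5 = -9 + ((-2 + 9) + 4)*5 = -9 + (7 + 4)*5 = -9 + 11*5 = -9 + 55 = 46)
(4*(-10))*I = (4*(-10))*46 = -40*46 = -1840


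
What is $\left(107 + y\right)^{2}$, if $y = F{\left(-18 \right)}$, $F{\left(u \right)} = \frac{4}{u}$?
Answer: $\frac{923521}{81} \approx 11402.0$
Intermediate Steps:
$y = - \frac{2}{9}$ ($y = \frac{4}{-18} = 4 \left(- \frac{1}{18}\right) = - \frac{2}{9} \approx -0.22222$)
$\left(107 + y\right)^{2} = \left(107 - \frac{2}{9}\right)^{2} = \left(\frac{961}{9}\right)^{2} = \frac{923521}{81}$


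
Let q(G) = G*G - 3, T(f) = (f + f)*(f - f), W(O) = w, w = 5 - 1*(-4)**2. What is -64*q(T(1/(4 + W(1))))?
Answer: 192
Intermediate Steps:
w = -11 (w = 5 - 1*16 = 5 - 16 = -11)
W(O) = -11
T(f) = 0 (T(f) = (2*f)*0 = 0)
q(G) = -3 + G**2 (q(G) = G**2 - 3 = -3 + G**2)
-64*q(T(1/(4 + W(1)))) = -64*(-3 + 0**2) = -64*(-3 + 0) = -64*(-3) = 192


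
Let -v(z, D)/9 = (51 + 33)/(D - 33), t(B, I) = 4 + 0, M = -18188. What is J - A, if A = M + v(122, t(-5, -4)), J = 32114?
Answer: 1458002/29 ≈ 50276.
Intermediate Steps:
t(B, I) = 4
v(z, D) = -756/(-33 + D) (v(z, D) = -9*(51 + 33)/(D - 33) = -756/(-33 + D))
A = -526696/29 (A = -18188 - 756/(-33 + 4) = -18188 - 756/(-29) = -18188 - 756*(-1/29) = -18188 + 756/29 = -526696/29 ≈ -18162.)
J - A = 32114 - 1*(-526696/29) = 32114 + 526696/29 = 1458002/29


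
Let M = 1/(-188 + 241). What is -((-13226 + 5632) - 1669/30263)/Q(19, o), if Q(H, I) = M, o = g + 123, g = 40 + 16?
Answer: 229818891/571 ≈ 4.0249e+5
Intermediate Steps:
g = 56
o = 179 (o = 56 + 123 = 179)
M = 1/53 ≈ 0.018868
Q(H, I) = 1/53
-((-13226 + 5632) - 1669/30263)/Q(19, o) = -((-13226 + 5632) - 1669/30263)/1/53 = -(-7594 - 1669*1/30263)*53 = -(-7594 - 1669/30263)*53 = -(-229818891)*53/30263 = -1*(-229818891/571) = 229818891/571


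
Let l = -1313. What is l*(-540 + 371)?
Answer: 221897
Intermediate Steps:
l*(-540 + 371) = -1313*(-540 + 371) = -1313*(-169) = 221897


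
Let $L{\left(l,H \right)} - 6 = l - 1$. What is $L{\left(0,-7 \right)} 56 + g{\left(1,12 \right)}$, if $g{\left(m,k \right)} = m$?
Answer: $281$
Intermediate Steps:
$L{\left(l,H \right)} = 5 + l$ ($L{\left(l,H \right)} = 6 + \left(l - 1\right) = 6 + \left(-1 + l\right) = 5 + l$)
$L{\left(0,-7 \right)} 56 + g{\left(1,12 \right)} = \left(5 + 0\right) 56 + 1 = 5 \cdot 56 + 1 = 280 + 1 = 281$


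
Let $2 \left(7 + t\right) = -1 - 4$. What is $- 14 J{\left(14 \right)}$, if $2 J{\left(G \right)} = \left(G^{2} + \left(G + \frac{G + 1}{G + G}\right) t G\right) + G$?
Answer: $\frac{48251}{4} \approx 12063.0$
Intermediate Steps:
$t = - \frac{19}{2}$ ($t = -7 + \frac{-1 - 4}{2} = -7 + \frac{1}{2} \left(-5\right) = -7 - \frac{5}{2} = - \frac{19}{2} \approx -9.5$)
$J{\left(G \right)} = \frac{G}{2} + \frac{G^{2}}{2} + \frac{G \left(- \frac{19 G}{2} - \frac{19 \left(1 + G\right)}{4 G}\right)}{2}$ ($J{\left(G \right)} = \frac{\left(G^{2} + \left(G + \frac{G + 1}{G + G}\right) \left(- \frac{19}{2}\right) G\right) + G}{2} = \frac{\left(G^{2} + \left(G + \frac{1 + G}{2 G}\right) \left(- \frac{19}{2}\right) G\right) + G}{2} = \frac{\left(G^{2} + \left(- \frac{19 G}{2} - \frac{19 \left(1 + G\right)}{4 G}\right) G\right) + G}{2} = \frac{\left(G^{2} + G \left(- \frac{19 G}{2} - \frac{19 \left(1 + G\right)}{4 G}\right)\right) + G}{2} = \frac{G + G^{2} + G \left(- \frac{19 G}{2} - \frac{19 \left(1 + G\right)}{4 G}\right)}{2} = \frac{G}{2} + \frac{G^{2}}{2} + \frac{G \left(- \frac{19 G}{2} - \frac{19 \left(1 + G\right)}{4 G}\right)}{2}$)
$- 14 J{\left(14 \right)} = - 14 \left(- \frac{19}{8} - \frac{17 \cdot 14^{2}}{4} - \frac{105}{4}\right) = - 14 \left(- \frac{19}{8} - 833 - \frac{105}{4}\right) = \left(-14\right) \left(- \frac{6893}{8}\right) = \frac{48251}{4}$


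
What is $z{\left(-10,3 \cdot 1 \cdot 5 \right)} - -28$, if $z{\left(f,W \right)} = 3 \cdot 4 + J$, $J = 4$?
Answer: $44$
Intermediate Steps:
$z{\left(f,W \right)} = 16$ ($z{\left(f,W \right)} = 3 \cdot 4 + 4 = 12 + 4 = 16$)
$z{\left(-10,3 \cdot 1 \cdot 5 \right)} - -28 = 16 - -28 = 16 + 28 = 44$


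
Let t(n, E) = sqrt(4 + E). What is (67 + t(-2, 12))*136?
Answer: 9656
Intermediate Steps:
(67 + t(-2, 12))*136 = (67 + sqrt(4 + 12))*136 = (67 + sqrt(16))*136 = (67 + 4)*136 = 71*136 = 9656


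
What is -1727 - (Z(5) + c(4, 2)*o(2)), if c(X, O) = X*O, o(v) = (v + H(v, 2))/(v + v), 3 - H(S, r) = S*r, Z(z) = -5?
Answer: -1724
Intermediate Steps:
H(S, r) = 3 - S*r
o(v) = (3 - v)/(2*v) (o(v) = (v + (3 - 1*v*2))/(v + v) = (v + (3 - 2*v))/((2*v)) = (3 - v)*(1/(2*v)) = (3 - v)/(2*v))
c(X, O) = O*X
-1727 - (Z(5) + c(4, 2)*o(2)) = -1727 - (-5 + (2*4)*((1/2)*(3 - 1*2)/2)) = -1727 - (-5 + 8*((1/2)*(1/2)*(3 - 2))) = -1727 - (-5 + 8*((1/2)*(1/2)*1)) = -1727 - (-5 + 8*(1/4)) = -1727 - (-5 + 2) = -1727 - 1*(-3) = -1727 + 3 = -1724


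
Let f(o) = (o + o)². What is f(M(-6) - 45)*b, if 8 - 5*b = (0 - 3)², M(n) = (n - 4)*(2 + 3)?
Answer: -7220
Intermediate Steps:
M(n) = -20 + 5*n (M(n) = (-4 + n)*5 = -20 + 5*n)
b = -⅕ (b = 8/5 - (0 - 3)²/5 = 8/5 - ⅕*(-3)² = 8/5 - ⅕*9 = 8/5 - 9/5 = -⅕ ≈ -0.20000)
f(o) = 4*o² (f(o) = (2*o)² = 4*o²)
f(M(-6) - 45)*b = (4*((-20 + 5*(-6)) - 45)²)*(-⅕) = (4*((-20 - 30) - 45)²)*(-⅕) = (4*(-50 - 45)²)*(-⅕) = (4*(-95)²)*(-⅕) = (4*9025)*(-⅕) = 36100*(-⅕) = -7220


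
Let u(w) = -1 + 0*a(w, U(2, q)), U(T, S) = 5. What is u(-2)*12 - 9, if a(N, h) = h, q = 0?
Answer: -21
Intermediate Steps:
u(w) = -1 (u(w) = -1 + 0*5 = -1 + 0 = -1)
u(-2)*12 - 9 = -1*12 - 9 = -12 - 9 = -21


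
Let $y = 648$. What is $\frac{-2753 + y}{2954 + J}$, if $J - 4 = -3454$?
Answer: $\frac{2105}{496} \approx 4.2439$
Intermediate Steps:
$J = -3450$ ($J = 4 - 3454 = -3450$)
$\frac{-2753 + y}{2954 + J} = \frac{-2753 + 648}{2954 - 3450} = - \frac{2105}{-496} = \left(-2105\right) \left(- \frac{1}{496}\right) = \frac{2105}{496}$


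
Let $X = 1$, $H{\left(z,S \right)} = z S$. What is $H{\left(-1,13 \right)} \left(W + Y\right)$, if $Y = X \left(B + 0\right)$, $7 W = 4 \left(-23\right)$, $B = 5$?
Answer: $\frac{741}{7} \approx 105.86$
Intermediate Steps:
$H{\left(z,S \right)} = S z$
$W = - \frac{92}{7}$ ($W = \frac{4 \left(-23\right)}{7} = \frac{1}{7} \left(-92\right) = - \frac{92}{7} \approx -13.143$)
$Y = 5$ ($Y = 1 \left(5 + 0\right) = 1 \cdot 5 = 5$)
$H{\left(-1,13 \right)} \left(W + Y\right) = 13 \left(-1\right) \left(- \frac{92}{7} + 5\right) = \left(-13\right) \left(- \frac{57}{7}\right) = \frac{741}{7}$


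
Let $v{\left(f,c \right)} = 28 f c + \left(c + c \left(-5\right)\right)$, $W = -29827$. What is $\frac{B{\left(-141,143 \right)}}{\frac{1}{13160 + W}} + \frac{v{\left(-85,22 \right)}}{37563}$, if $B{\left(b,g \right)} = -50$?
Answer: $\frac{31303073602}{37563} \approx 8.3335 \cdot 10^{5}$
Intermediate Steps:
$v{\left(f,c \right)} = - 4 c + 28 c f$ ($v{\left(f,c \right)} = 28 c f + \left(c - 5 c\right) = 28 c f - 4 c = - 4 c + 28 c f$)
$\frac{B{\left(-141,143 \right)}}{\frac{1}{13160 + W}} + \frac{v{\left(-85,22 \right)}}{37563} = - \frac{50}{\frac{1}{13160 - 29827}} + \frac{4 \cdot 22 \left(-1 + 7 \left(-85\right)\right)}{37563} = - \frac{50}{\frac{1}{-16667}} + 4 \cdot 22 \left(-1 - 595\right) \frac{1}{37563} = - \frac{50}{- \frac{1}{16667}} + 4 \cdot 22 \left(-596\right) \frac{1}{37563} = \left(-50\right) \left(-16667\right) - \frac{52448}{37563} = 833350 - \frac{52448}{37563} = \frac{31303073602}{37563}$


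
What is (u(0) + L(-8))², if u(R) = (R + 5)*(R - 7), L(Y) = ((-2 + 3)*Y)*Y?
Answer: 841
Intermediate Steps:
L(Y) = Y² (L(Y) = (1*Y)*Y = Y*Y = Y²)
u(R) = (-7 + R)*(5 + R) (u(R) = (5 + R)*(-7 + R) = (-7 + R)*(5 + R))
(u(0) + L(-8))² = ((-35 + 0² - 2*0) + (-8)²)² = ((-35 + 0 + 0) + 64)² = (-35 + 64)² = 29² = 841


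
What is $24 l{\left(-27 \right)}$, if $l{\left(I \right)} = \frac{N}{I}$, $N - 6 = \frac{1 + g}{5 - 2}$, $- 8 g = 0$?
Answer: $- \frac{152}{27} \approx -5.6296$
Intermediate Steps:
$g = 0$ ($g = \left(- \frac{1}{8}\right) 0 = 0$)
$N = \frac{19}{3}$ ($N = 6 + \frac{1 + 0}{5 - 2} = 6 + 1 \cdot \frac{1}{3} = 6 + \frac{1}{3} = \frac{19}{3} \approx 6.3333$)
$l{\left(I \right)} = \frac{19}{3 I}$
$24 l{\left(-27 \right)} = 24 \frac{19}{3 \left(-27\right)} = 24 \cdot \frac{19}{3} \left(- \frac{1}{27}\right) = 24 \left(- \frac{19}{81}\right) = - \frac{152}{27}$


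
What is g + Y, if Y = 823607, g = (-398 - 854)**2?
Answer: 2391111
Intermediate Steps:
g = 1567504 (g = (-1252)**2 = 1567504)
g + Y = 1567504 + 823607 = 2391111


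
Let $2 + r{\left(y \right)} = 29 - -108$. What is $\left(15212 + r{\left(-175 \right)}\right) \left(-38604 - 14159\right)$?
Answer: $-809753761$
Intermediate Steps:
$r{\left(y \right)} = 135$ ($r{\left(y \right)} = -2 + \left(29 - -108\right) = -2 + \left(29 + 108\right) = -2 + 137 = 135$)
$\left(15212 + r{\left(-175 \right)}\right) \left(-38604 - 14159\right) = \left(15212 + 135\right) \left(-38604 - 14159\right) = 15347 \left(-52763\right) = -809753761$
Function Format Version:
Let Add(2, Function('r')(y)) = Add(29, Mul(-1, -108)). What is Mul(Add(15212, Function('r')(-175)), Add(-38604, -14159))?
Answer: -809753761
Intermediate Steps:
Function('r')(y) = 135 (Function('r')(y) = Add(-2, Add(29, Mul(-1, -108))) = Add(-2, Add(29, 108)) = Add(-2, 137) = 135)
Mul(Add(15212, Function('r')(-175)), Add(-38604, -14159)) = Mul(Add(15212, 135), Add(-38604, -14159)) = Mul(15347, -52763) = -809753761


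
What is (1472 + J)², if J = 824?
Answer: 5271616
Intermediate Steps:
(1472 + J)² = (1472 + 824)² = 2296² = 5271616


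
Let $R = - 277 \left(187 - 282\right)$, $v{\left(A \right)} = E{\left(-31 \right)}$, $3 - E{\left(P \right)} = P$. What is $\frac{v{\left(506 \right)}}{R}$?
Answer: $\frac{34}{26315} \approx 0.001292$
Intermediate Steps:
$E{\left(P \right)} = 3 - P$
$v{\left(A \right)} = 34$ ($v{\left(A \right)} = 3 - -31 = 3 + 31 = 34$)
$R = 26315$ ($R = \left(-277\right) \left(-95\right) = 26315$)
$\frac{v{\left(506 \right)}}{R} = \frac{34}{26315}$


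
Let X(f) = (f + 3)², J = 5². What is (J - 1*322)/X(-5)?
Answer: -297/4 ≈ -74.250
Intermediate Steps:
J = 25
X(f) = (3 + f)²
(J - 1*322)/X(-5) = (25 - 1*322)/((3 - 5)²) = (25 - 322)/((-2)²) = -297/4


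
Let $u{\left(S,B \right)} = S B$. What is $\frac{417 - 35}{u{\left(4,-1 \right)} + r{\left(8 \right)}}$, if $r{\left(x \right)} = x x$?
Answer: $\frac{191}{30} \approx 6.3667$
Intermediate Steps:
$u{\left(S,B \right)} = B S$
$r{\left(x \right)} = x^{2}$
$\frac{417 - 35}{u{\left(4,-1 \right)} + r{\left(8 \right)}} = \frac{417 - 35}{\left(-1\right) 4 + 8^{2}} = \frac{382}{-4 + 64} = \frac{382}{60} = 382 \cdot \frac{1}{60} = \frac{191}{30}$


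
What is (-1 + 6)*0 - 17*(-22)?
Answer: 374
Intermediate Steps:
(-1 + 6)*0 - 17*(-22) = 5*0 + 374 = 0 + 374 = 374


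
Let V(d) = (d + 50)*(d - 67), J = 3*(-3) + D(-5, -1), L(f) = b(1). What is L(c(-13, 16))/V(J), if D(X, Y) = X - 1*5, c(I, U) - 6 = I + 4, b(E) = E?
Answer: -1/2666 ≈ -0.00037509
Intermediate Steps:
c(I, U) = 10 + I (c(I, U) = 6 + (I + 4) = 6 + (4 + I) = 10 + I)
L(f) = 1
D(X, Y) = -5 + X (D(X, Y) = X - 5 = -5 + X)
J = -19 (J = 3*(-3) + (-5 - 5) = -9 - 10 = -19)
V(d) = (-67 + d)*(50 + d) (V(d) = (50 + d)*(-67 + d) = (-67 + d)*(50 + d))
L(c(-13, 16))/V(J) = 1/(-3350 + (-19)² - 17*(-19)) = 1/(-3350 + 361 + 323) = 1/(-2666) = 1*(-1/2666) = -1/2666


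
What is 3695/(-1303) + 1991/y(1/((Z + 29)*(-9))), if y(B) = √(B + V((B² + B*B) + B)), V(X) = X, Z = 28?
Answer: -3695/1303 - 1021383*I/32 ≈ -2.8358 - 31918.0*I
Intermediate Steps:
y(B) = √(2*B + 2*B²) (y(B) = √(B + ((B² + B*B) + B)) = √(B + ((B² + B²) + B)) = √(B + (2*B² + B)) = √(B + (B + 2*B²)) = √(2*B + 2*B²))
3695/(-1303) + 1991/y(1/((Z + 29)*(-9))) = 3695/(-1303) + 1991/((√2*√((1/((28 + 29)*(-9)))*(1 + 1/((28 + 29)*(-9)))))) = 3695*(-1/1303) + 1991/((√2*√((-⅑/57)*(1 - ⅑/57)))) = -3695/1303 + 1991/((√2*√(((1/57)*(-⅑))*(1 + (1/57)*(-⅑))))) = -3695/1303 + 1991/((√2*√(-(1 - 1/513)/513))) = -3695/1303 + 1991/((√2*√(-1/513*512/513))) = -3695/1303 + 1991/((√2*√(-512/263169))) = -3695/1303 + 1991/((√2*(16*I*√2/513))) = -3695/1303 + 1991/((32*I/513)) = -3695/1303 + 1991*(-513*I/32) = -3695/1303 - 1021383*I/32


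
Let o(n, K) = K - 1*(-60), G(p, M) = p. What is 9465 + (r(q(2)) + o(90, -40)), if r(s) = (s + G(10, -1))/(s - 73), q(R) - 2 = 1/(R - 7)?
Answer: 3376601/356 ≈ 9484.8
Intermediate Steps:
o(n, K) = 60 + K (o(n, K) = K + 60 = 60 + K)
q(R) = 2 + 1/(-7 + R) (q(R) = 2 + 1/(R - 7) = 2 + 1/(-7 + R))
r(s) = (10 + s)/(-73 + s) (r(s) = (s + 10)/(s - 73) = (10 + s)/(-73 + s))
9465 + (r(q(2)) + o(90, -40)) = 9465 + ((10 + (-13 + 2*2)/(-7 + 2))/(-73 + (-13 + 2*2)/(-7 + 2)) + (60 - 40)) = 9465 + ((10 + (-13 + 4)/(-5))/(-73 + (-13 + 4)/(-5)) + 20) = 9465 + ((10 - ⅕*(-9))/(-73 - ⅕*(-9)) + 20) = 9465 + ((10 + 9/5)/(-73 + 9/5) + 20) = 9465 + ((59/5)/(-356/5) + 20) = 9465 + (-5/356*59/5 + 20) = 9465 + (-59/356 + 20) = 9465 + 7061/356 = 3376601/356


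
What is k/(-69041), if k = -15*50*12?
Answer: 9000/69041 ≈ 0.13036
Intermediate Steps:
k = -9000 (k = -750*12 = -9000)
k/(-69041) = -9000/(-69041) = -9000*(-1/69041) = 9000/69041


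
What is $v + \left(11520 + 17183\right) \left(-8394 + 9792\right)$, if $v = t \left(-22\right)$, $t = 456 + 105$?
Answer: $40114452$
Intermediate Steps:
$t = 561$
$v = -12342$ ($v = 561 \left(-22\right) = -12342$)
$v + \left(11520 + 17183\right) \left(-8394 + 9792\right) = -12342 + \left(11520 + 17183\right) \left(-8394 + 9792\right) = -12342 + 28703 \cdot 1398 = -12342 + 40126794 = 40114452$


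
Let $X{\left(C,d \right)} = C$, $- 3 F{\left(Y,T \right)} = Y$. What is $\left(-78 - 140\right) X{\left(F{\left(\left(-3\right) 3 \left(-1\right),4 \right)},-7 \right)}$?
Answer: $654$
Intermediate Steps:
$F{\left(Y,T \right)} = - \frac{Y}{3}$
$\left(-78 - 140\right) X{\left(F{\left(\left(-3\right) 3 \left(-1\right),4 \right)},-7 \right)} = \left(-78 - 140\right) \left(- \frac{\left(-3\right) 3 \left(-1\right)}{3}\right) = - 218 \left(- \frac{\left(-9\right) \left(-1\right)}{3}\right) = - 218 \left(\left(- \frac{1}{3}\right) 9\right) = \left(-218\right) \left(-3\right) = 654$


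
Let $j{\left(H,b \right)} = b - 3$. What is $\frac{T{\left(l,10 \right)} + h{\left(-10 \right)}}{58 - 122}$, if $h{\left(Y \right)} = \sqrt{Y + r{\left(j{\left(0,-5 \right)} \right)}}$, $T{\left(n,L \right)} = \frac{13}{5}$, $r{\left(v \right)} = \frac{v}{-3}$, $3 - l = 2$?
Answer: $- \frac{13}{320} - \frac{i \sqrt{66}}{192} \approx -0.040625 - 0.042313 i$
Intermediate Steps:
$l = 1$ ($l = 3 - 2 = 1$)
$j{\left(H,b \right)} = -3 + b$ ($j{\left(H,b \right)} = b - 3 = -3 + b$)
$r{\left(v \right)} = - \frac{v}{3}$ ($r{\left(v \right)} = v \left(- \frac{1}{3}\right) = - \frac{v}{3}$)
$T{\left(n,L \right)} = \frac{13}{5}$ ($T{\left(n,L \right)} = 13 \cdot \frac{1}{5} = \frac{13}{5}$)
$h{\left(Y \right)} = \sqrt{\frac{8}{3} + Y}$ ($h{\left(Y \right)} = \sqrt{Y - \frac{-3 - 5}{3}} = \sqrt{Y - - \frac{8}{3}} = \sqrt{Y + \frac{8}{3}} = \sqrt{\frac{8}{3} + Y}$)
$\frac{T{\left(l,10 \right)} + h{\left(-10 \right)}}{58 - 122} = \frac{\frac{13}{5} + \frac{\sqrt{24 + 9 \left(-10\right)}}{3}}{58 - 122} = \frac{\frac{13}{5} + \frac{\sqrt{24 - 90}}{3}}{-64} = - \frac{\frac{13}{5} + \frac{\sqrt{-66}}{3}}{64} = - \frac{\frac{13}{5} + \frac{i \sqrt{66}}{3}}{64} = - \frac{13}{320} - \frac{i \sqrt{66}}{192}$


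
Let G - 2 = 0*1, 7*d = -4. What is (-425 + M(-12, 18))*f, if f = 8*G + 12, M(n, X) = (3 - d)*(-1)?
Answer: -12000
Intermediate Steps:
d = -4/7 (d = (1/7)*(-4) = -4/7 ≈ -0.57143)
G = 2 (G = 2 + 0*1 = 2 + 0 = 2)
M(n, X) = -25/7 (M(n, X) = (3 - 1*(-4/7))*(-1) = (3 + 4/7)*(-1) = (25/7)*(-1) = -25/7)
f = 28 (f = 8*2 + 12 = 16 + 12 = 28)
(-425 + M(-12, 18))*f = (-425 - 25/7)*28 = -3000/7*28 = -12000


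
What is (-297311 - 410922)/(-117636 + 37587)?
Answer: 708233/80049 ≈ 8.8475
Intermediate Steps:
(-297311 - 410922)/(-117636 + 37587) = -708233/(-80049) = -708233*(-1/80049) = 708233/80049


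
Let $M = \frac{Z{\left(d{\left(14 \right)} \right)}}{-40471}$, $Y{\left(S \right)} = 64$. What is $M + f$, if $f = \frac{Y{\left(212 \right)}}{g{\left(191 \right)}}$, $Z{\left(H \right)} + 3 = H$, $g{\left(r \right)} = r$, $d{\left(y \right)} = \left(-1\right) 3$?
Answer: $\frac{2591290}{7729961} \approx 0.33523$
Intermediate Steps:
$d{\left(y \right)} = -3$
$Z{\left(H \right)} = -3 + H$
$f = \frac{64}{191} \approx 0.33508$
$M = \frac{6}{40471}$ ($M = \frac{-3 - 3}{-40471} = \left(-6\right) \left(- \frac{1}{40471}\right) = \frac{6}{40471} \approx 0.00014825$)
$M + f = \frac{6}{40471} + \frac{64}{191} = \frac{2591290}{7729961}$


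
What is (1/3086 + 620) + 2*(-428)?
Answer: -728295/3086 ≈ -236.00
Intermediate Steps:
(1/3086 + 620) + 2*(-428) = (1/3086 + 620) - 856 = 1913321/3086 - 856 = -728295/3086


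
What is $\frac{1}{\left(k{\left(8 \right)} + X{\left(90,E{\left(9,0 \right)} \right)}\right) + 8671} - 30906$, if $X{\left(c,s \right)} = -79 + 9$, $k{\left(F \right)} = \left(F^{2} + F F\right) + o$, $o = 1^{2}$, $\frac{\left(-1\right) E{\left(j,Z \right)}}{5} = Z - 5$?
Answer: $- \frac{269809379}{8730} \approx -30906.0$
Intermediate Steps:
$E{\left(j,Z \right)} = 25 - 5 Z$ ($E{\left(j,Z \right)} = - 5 \left(Z - 5\right) = - 5 \left(-5 + Z\right) = 25 - 5 Z$)
$o = 1$
$k{\left(F \right)} = 1 + 2 F^{2}$ ($k{\left(F \right)} = \left(F^{2} + F F\right) + 1 = \left(F^{2} + F^{2}\right) + 1 = 2 F^{2} + 1 = 1 + 2 F^{2}$)
$X{\left(c,s \right)} = -70$
$\frac{1}{\left(k{\left(8 \right)} + X{\left(90,E{\left(9,0 \right)} \right)}\right) + 8671} - 30906 = \frac{1}{\left(\left(1 + 2 \cdot 8^{2}\right) - 70\right) + 8671} - 30906 = \frac{1}{\left(\left(1 + 2 \cdot 64\right) - 70\right) + 8671} - 30906 = \frac{1}{\left(\left(1 + 128\right) - 70\right) + 8671} - 30906 = \frac{1}{\left(129 - 70\right) + 8671} - 30906 = \frac{1}{59 + 8671} - 30906 = \frac{1}{8730} - 30906 = - \frac{269809379}{8730}$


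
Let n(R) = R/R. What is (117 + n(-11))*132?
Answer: 15576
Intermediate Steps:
n(R) = 1
(117 + n(-11))*132 = (117 + 1)*132 = 118*132 = 15576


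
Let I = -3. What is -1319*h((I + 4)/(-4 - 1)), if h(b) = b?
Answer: 1319/5 ≈ 263.80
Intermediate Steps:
-1319*h((I + 4)/(-4 - 1)) = -1319*(-3 + 4)/(-4 - 1) = -1319/(-5) = -1319*(-1)/5 = -1319*(-⅕) = 1319/5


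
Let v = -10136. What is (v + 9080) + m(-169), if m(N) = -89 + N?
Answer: -1314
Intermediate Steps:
(v + 9080) + m(-169) = (-10136 + 9080) + (-89 - 169) = -1056 - 258 = -1314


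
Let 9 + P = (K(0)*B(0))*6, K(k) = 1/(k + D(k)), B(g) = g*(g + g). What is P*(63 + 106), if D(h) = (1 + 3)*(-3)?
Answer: -1521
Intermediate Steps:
D(h) = -12 (D(h) = 4*(-3) = -12)
B(g) = 2*g² (B(g) = g*(2*g) = 2*g²)
K(k) = 1/(-12 + k) (K(k) = 1/(k - 12) = 1/(-12 + k))
P = -9 (P = -9 + ((2*0²)/(-12 + 0))*6 = -9 + ((2*0)/(-12))*6 = -9 - 1/12*0*6 = -9 + 0*6 = -9 + 0 = -9)
P*(63 + 106) = -9*(63 + 106) = -9*169 = -1521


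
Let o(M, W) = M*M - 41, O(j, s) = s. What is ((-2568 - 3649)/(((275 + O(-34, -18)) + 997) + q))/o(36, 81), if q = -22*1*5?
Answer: -6217/1435720 ≈ -0.0043302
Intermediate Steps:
o(M, W) = -41 + M² (o(M, W) = M² - 41 = -41 + M²)
q = -110 (q = -22*5 = -110)
((-2568 - 3649)/(((275 + O(-34, -18)) + 997) + q))/o(36, 81) = ((-2568 - 3649)/(((275 - 18) + 997) - 110))/(-41 + 36²) = (-6217/((257 + 997) - 110))/(-41 + 1296) = -6217/(1254 - 110)/1255 = -6217/1144*(1/1255) = -6217*1/1144*(1/1255) = -6217/1144*1/1255 = -6217/1435720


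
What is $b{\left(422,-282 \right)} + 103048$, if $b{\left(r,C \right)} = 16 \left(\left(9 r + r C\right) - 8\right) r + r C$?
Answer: $-777940884$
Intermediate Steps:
$b{\left(r,C \right)} = C r + r \left(-128 + 144 r + 16 C r\right)$ ($b{\left(r,C \right)} = 16 \left(\left(9 r + C r\right) - 8\right) r + C r = 16 \left(-8 + 9 r + C r\right) r + C r = \left(-128 + 144 r + 16 C r\right) r + C r = r \left(-128 + 144 r + 16 C r\right) + C r = C r + r \left(-128 + 144 r + 16 C r\right)$)
$b{\left(422,-282 \right)} + 103048 = 422 \left(-128 - 282 + 144 \cdot 422 + 16 \left(-282\right) 422\right) + 103048 = 422 \left(-128 - 282 + 60768 - 1904064\right) + 103048 = 422 \left(-1843706\right) + 103048 = -778043932 + 103048 = -777940884$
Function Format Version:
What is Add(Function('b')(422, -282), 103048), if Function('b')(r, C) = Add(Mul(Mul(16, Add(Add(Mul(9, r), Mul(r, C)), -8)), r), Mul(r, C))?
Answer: -777940884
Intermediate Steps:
Function('b')(r, C) = Add(Mul(C, r), Mul(r, Add(-128, Mul(144, r), Mul(16, C, r)))) (Function('b')(r, C) = Add(Mul(Mul(16, Add(Add(Mul(9, r), Mul(C, r)), -8)), r), Mul(C, r)) = Add(Mul(Mul(16, Add(-8, Mul(9, r), Mul(C, r))), r), Mul(C, r)) = Add(Mul(Add(-128, Mul(144, r), Mul(16, C, r)), r), Mul(C, r)) = Add(Mul(r, Add(-128, Mul(144, r), Mul(16, C, r))), Mul(C, r)) = Add(Mul(C, r), Mul(r, Add(-128, Mul(144, r), Mul(16, C, r)))))
Add(Function('b')(422, -282), 103048) = Add(Mul(422, Add(-128, -282, Mul(144, 422), Mul(16, -282, 422))), 103048) = Add(Mul(422, Add(-128, -282, 60768, -1904064)), 103048) = Add(Mul(422, -1843706), 103048) = Add(-778043932, 103048) = -777940884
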